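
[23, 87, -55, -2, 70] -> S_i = Random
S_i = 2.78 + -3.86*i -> [2.78, -1.08, -4.94, -8.8, -12.66]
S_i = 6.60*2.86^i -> [6.6, 18.88, 53.99, 154.4, 441.58]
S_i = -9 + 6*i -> [-9, -3, 3, 9, 15]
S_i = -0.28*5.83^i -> [-0.28, -1.63, -9.52, -55.48, -323.47]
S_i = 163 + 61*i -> [163, 224, 285, 346, 407]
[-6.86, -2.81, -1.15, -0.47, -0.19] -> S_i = -6.86*0.41^i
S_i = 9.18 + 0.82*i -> [9.18, 10.0, 10.82, 11.64, 12.46]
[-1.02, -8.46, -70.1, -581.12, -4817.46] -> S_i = -1.02*8.29^i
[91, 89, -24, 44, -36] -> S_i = Random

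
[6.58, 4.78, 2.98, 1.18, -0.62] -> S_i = 6.58 + -1.80*i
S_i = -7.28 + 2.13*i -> [-7.28, -5.15, -3.02, -0.89, 1.24]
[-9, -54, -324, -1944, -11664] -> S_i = -9*6^i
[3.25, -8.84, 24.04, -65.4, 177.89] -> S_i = 3.25*(-2.72)^i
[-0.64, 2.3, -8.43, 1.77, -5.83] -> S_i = Random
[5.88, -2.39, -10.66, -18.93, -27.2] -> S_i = 5.88 + -8.27*i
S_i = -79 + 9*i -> [-79, -70, -61, -52, -43]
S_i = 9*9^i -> [9, 81, 729, 6561, 59049]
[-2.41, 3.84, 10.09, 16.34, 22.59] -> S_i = -2.41 + 6.25*i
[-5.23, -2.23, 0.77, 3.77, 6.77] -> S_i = -5.23 + 3.00*i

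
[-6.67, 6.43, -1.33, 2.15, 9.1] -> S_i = Random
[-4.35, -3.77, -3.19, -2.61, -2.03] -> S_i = -4.35 + 0.58*i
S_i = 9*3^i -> [9, 27, 81, 243, 729]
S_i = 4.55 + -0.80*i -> [4.55, 3.75, 2.95, 2.15, 1.35]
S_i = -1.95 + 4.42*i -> [-1.95, 2.47, 6.89, 11.31, 15.73]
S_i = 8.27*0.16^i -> [8.27, 1.32, 0.21, 0.03, 0.01]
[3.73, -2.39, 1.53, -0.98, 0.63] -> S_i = 3.73*(-0.64)^i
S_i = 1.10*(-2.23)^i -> [1.1, -2.45, 5.47, -12.2, 27.2]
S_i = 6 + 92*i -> [6, 98, 190, 282, 374]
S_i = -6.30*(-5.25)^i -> [-6.3, 33.07, -173.64, 911.63, -4786.06]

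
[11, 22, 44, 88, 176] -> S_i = 11*2^i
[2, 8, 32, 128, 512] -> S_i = 2*4^i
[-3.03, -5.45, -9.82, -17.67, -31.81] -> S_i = -3.03*1.80^i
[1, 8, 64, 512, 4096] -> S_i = 1*8^i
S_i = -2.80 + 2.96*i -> [-2.8, 0.16, 3.12, 6.08, 9.04]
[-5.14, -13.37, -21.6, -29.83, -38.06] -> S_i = -5.14 + -8.23*i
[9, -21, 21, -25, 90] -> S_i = Random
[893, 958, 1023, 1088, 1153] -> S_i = 893 + 65*i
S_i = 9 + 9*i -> [9, 18, 27, 36, 45]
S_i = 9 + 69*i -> [9, 78, 147, 216, 285]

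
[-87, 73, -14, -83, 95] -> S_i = Random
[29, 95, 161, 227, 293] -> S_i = 29 + 66*i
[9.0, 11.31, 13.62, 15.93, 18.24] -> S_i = 9.00 + 2.31*i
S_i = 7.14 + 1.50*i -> [7.14, 8.64, 10.14, 11.64, 13.14]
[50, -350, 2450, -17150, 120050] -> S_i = 50*-7^i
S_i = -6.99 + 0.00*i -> [-6.99, -6.99, -6.99, -6.99, -6.99]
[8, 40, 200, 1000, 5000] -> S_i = 8*5^i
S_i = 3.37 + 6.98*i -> [3.37, 10.35, 17.33, 24.31, 31.29]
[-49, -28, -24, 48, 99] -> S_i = Random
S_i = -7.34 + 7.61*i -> [-7.34, 0.27, 7.88, 15.49, 23.1]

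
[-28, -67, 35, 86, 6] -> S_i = Random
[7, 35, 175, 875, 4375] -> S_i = 7*5^i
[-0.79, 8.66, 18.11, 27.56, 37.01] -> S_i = -0.79 + 9.45*i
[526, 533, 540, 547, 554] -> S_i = 526 + 7*i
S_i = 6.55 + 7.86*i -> [6.55, 14.41, 22.27, 30.13, 37.99]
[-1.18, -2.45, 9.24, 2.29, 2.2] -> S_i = Random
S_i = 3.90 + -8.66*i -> [3.9, -4.76, -13.42, -22.08, -30.74]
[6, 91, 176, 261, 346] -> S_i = 6 + 85*i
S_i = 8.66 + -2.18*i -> [8.66, 6.48, 4.3, 2.12, -0.06]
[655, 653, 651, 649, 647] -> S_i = 655 + -2*i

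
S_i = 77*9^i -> [77, 693, 6237, 56133, 505197]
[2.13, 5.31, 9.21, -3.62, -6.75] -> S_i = Random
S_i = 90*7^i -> [90, 630, 4410, 30870, 216090]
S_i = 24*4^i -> [24, 96, 384, 1536, 6144]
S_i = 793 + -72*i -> [793, 721, 649, 577, 505]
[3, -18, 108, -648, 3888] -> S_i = 3*-6^i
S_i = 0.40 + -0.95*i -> [0.4, -0.55, -1.5, -2.45, -3.4]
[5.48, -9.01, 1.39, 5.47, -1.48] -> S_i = Random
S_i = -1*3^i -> [-1, -3, -9, -27, -81]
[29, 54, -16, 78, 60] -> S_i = Random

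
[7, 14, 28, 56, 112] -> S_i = 7*2^i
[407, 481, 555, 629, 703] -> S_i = 407 + 74*i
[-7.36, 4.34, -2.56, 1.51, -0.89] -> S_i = -7.36*(-0.59)^i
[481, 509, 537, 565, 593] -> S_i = 481 + 28*i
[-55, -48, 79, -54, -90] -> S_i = Random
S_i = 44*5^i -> [44, 220, 1100, 5500, 27500]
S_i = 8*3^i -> [8, 24, 72, 216, 648]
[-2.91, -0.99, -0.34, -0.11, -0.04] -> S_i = -2.91*0.34^i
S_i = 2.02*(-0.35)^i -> [2.02, -0.71, 0.25, -0.09, 0.03]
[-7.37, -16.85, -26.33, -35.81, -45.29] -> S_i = -7.37 + -9.48*i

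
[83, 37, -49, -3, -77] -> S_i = Random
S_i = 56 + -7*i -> [56, 49, 42, 35, 28]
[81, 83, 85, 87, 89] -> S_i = 81 + 2*i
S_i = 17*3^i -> [17, 51, 153, 459, 1377]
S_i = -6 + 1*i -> [-6, -5, -4, -3, -2]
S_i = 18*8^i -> [18, 144, 1152, 9216, 73728]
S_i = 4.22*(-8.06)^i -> [4.22, -34.01, 274.15, -2209.62, 17809.54]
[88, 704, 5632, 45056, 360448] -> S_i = 88*8^i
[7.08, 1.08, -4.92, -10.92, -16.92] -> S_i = 7.08 + -6.00*i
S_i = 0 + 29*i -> [0, 29, 58, 87, 116]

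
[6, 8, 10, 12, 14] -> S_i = 6 + 2*i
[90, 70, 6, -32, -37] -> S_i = Random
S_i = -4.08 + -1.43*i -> [-4.08, -5.51, -6.94, -8.37, -9.8]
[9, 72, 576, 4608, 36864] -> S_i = 9*8^i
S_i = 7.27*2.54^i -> [7.27, 18.47, 46.9, 119.13, 302.6]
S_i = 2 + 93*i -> [2, 95, 188, 281, 374]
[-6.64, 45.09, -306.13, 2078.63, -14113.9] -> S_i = -6.64*(-6.79)^i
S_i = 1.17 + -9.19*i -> [1.17, -8.02, -17.21, -26.4, -35.59]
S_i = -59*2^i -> [-59, -118, -236, -472, -944]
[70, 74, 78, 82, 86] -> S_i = 70 + 4*i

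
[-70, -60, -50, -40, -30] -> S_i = -70 + 10*i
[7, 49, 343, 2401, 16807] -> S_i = 7*7^i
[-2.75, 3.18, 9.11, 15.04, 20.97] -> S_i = -2.75 + 5.93*i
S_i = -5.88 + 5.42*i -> [-5.88, -0.46, 4.96, 10.38, 15.8]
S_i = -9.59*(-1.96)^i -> [-9.59, 18.8, -36.84, 72.21, -141.53]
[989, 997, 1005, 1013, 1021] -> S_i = 989 + 8*i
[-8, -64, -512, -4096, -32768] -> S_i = -8*8^i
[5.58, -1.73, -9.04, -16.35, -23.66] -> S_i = 5.58 + -7.31*i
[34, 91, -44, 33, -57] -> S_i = Random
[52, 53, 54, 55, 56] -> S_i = 52 + 1*i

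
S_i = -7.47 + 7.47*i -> [-7.47, 0.0, 7.47, 14.94, 22.41]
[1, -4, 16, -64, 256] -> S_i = 1*-4^i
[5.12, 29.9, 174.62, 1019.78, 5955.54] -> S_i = 5.12*5.84^i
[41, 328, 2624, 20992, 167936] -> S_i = 41*8^i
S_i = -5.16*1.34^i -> [-5.16, -6.91, -9.27, -12.42, -16.64]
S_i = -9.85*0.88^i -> [-9.85, -8.67, -7.63, -6.71, -5.91]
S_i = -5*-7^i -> [-5, 35, -245, 1715, -12005]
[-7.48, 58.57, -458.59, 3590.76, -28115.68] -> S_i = -7.48*(-7.83)^i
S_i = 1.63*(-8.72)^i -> [1.63, -14.21, 123.94, -1080.78, 9424.4]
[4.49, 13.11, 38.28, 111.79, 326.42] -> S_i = 4.49*2.92^i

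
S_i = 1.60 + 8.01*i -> [1.6, 9.61, 17.62, 25.63, 33.64]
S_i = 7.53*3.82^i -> [7.53, 28.76, 109.88, 419.74, 1603.42]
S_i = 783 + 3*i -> [783, 786, 789, 792, 795]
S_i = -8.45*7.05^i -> [-8.45, -59.57, -419.99, -2960.9, -20874.36]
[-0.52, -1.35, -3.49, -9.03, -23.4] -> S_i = -0.52*2.59^i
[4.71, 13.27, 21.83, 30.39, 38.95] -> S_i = 4.71 + 8.56*i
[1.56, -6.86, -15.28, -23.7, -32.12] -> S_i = 1.56 + -8.42*i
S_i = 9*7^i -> [9, 63, 441, 3087, 21609]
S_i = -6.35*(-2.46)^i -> [-6.35, 15.62, -38.43, 94.53, -232.55]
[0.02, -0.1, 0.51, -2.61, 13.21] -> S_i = 0.02*(-5.07)^i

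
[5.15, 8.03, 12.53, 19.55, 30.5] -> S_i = 5.15*1.56^i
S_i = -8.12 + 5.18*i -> [-8.12, -2.94, 2.24, 7.42, 12.6]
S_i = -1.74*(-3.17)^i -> [-1.74, 5.52, -17.49, 55.43, -175.71]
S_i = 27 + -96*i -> [27, -69, -165, -261, -357]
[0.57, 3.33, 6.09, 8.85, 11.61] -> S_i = 0.57 + 2.76*i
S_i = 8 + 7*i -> [8, 15, 22, 29, 36]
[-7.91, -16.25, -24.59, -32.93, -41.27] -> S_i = -7.91 + -8.34*i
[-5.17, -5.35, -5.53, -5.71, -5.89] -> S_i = -5.17 + -0.18*i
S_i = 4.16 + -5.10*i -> [4.16, -0.94, -6.04, -11.14, -16.24]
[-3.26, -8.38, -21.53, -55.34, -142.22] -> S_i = -3.26*2.57^i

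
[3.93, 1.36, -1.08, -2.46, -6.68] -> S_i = Random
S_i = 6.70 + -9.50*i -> [6.7, -2.8, -12.3, -21.8, -31.3]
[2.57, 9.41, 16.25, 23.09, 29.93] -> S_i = 2.57 + 6.84*i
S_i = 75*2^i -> [75, 150, 300, 600, 1200]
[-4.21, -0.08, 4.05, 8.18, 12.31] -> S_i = -4.21 + 4.13*i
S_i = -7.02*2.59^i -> [-7.02, -18.18, -47.09, -121.97, -315.89]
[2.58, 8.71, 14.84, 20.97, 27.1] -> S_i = 2.58 + 6.13*i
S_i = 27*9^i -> [27, 243, 2187, 19683, 177147]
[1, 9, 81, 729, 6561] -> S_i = 1*9^i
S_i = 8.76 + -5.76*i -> [8.76, 3.0, -2.76, -8.52, -14.28]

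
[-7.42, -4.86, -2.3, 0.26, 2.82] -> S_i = -7.42 + 2.56*i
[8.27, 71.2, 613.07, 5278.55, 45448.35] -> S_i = 8.27*8.61^i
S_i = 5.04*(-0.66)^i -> [5.04, -3.33, 2.2, -1.45, 0.96]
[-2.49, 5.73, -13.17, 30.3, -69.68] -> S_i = -2.49*(-2.30)^i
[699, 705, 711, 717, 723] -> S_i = 699 + 6*i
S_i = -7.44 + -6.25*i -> [-7.44, -13.69, -19.94, -26.19, -32.44]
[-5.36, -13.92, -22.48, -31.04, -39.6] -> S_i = -5.36 + -8.56*i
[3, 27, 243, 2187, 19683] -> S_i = 3*9^i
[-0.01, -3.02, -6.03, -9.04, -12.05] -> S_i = -0.01 + -3.01*i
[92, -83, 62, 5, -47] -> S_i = Random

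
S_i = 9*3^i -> [9, 27, 81, 243, 729]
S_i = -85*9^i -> [-85, -765, -6885, -61965, -557685]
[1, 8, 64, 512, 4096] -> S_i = 1*8^i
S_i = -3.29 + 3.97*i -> [-3.29, 0.68, 4.65, 8.62, 12.59]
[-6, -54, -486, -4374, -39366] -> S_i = -6*9^i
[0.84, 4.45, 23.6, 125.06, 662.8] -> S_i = 0.84*5.30^i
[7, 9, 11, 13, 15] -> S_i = 7 + 2*i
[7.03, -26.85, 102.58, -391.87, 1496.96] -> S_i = 7.03*(-3.82)^i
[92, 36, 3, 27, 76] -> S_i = Random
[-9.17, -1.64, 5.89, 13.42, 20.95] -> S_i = -9.17 + 7.53*i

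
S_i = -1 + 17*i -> [-1, 16, 33, 50, 67]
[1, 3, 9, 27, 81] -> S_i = 1*3^i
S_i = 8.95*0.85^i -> [8.95, 7.61, 6.47, 5.5, 4.67]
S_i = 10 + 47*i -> [10, 57, 104, 151, 198]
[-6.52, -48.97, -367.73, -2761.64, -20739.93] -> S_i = -6.52*7.51^i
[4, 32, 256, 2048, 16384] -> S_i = 4*8^i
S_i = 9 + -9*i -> [9, 0, -9, -18, -27]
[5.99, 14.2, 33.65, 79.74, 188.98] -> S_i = 5.99*2.37^i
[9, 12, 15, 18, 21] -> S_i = 9 + 3*i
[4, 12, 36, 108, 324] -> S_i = 4*3^i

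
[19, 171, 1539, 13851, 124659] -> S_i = 19*9^i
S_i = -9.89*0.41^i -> [-9.89, -4.05, -1.66, -0.68, -0.28]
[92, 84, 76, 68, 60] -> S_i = 92 + -8*i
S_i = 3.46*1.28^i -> [3.46, 4.43, 5.67, 7.26, 9.29]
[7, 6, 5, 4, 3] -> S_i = 7 + -1*i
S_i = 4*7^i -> [4, 28, 196, 1372, 9604]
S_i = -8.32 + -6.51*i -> [-8.32, -14.83, -21.34, -27.85, -34.36]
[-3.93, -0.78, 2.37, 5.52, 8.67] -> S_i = -3.93 + 3.15*i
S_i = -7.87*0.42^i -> [-7.87, -3.31, -1.39, -0.58, -0.24]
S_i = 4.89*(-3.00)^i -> [4.89, -14.67, 44.01, -132.03, 396.09]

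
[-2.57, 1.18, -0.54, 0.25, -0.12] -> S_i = -2.57*(-0.46)^i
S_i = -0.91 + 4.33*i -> [-0.91, 3.42, 7.75, 12.08, 16.41]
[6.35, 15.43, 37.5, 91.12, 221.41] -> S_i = 6.35*2.43^i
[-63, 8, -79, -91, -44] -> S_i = Random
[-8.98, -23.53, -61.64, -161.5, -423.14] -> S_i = -8.98*2.62^i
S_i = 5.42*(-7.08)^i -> [5.42, -38.37, 271.69, -1923.53, 13618.6]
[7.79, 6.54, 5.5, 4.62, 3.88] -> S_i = 7.79*0.84^i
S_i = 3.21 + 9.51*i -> [3.21, 12.72, 22.23, 31.74, 41.25]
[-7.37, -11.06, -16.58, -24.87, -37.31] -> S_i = -7.37*1.50^i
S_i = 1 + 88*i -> [1, 89, 177, 265, 353]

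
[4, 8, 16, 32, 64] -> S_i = 4*2^i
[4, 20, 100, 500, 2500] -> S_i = 4*5^i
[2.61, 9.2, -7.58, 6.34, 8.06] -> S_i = Random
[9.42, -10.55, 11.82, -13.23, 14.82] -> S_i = 9.42*(-1.12)^i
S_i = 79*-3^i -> [79, -237, 711, -2133, 6399]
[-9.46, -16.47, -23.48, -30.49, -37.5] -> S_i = -9.46 + -7.01*i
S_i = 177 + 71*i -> [177, 248, 319, 390, 461]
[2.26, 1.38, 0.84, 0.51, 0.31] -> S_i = 2.26*0.61^i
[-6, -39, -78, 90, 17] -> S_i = Random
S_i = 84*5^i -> [84, 420, 2100, 10500, 52500]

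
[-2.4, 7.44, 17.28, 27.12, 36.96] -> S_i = -2.40 + 9.84*i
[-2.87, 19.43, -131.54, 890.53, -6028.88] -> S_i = -2.87*(-6.77)^i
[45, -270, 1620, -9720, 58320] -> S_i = 45*-6^i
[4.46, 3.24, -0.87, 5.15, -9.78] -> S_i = Random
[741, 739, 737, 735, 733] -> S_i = 741 + -2*i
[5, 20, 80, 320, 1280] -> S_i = 5*4^i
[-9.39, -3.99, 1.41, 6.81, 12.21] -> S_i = -9.39 + 5.40*i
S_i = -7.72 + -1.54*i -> [-7.72, -9.26, -10.8, -12.34, -13.88]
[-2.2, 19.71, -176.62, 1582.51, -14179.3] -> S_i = -2.20*(-8.96)^i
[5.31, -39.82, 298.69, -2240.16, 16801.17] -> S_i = 5.31*(-7.50)^i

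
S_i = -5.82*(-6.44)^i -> [-5.82, 37.48, -241.38, 1554.46, -10010.75]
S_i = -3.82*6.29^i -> [-3.82, -24.03, -151.13, -950.64, -5979.51]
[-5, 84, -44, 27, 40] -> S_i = Random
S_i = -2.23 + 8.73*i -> [-2.23, 6.5, 15.23, 23.96, 32.69]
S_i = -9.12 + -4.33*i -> [-9.12, -13.45, -17.78, -22.11, -26.44]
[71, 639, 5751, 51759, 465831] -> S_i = 71*9^i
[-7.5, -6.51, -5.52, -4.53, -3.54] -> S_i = -7.50 + 0.99*i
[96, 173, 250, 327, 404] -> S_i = 96 + 77*i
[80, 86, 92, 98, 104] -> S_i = 80 + 6*i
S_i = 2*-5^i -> [2, -10, 50, -250, 1250]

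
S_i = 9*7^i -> [9, 63, 441, 3087, 21609]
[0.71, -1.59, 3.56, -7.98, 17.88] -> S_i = 0.71*(-2.24)^i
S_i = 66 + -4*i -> [66, 62, 58, 54, 50]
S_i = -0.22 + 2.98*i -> [-0.22, 2.76, 5.74, 8.72, 11.7]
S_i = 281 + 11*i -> [281, 292, 303, 314, 325]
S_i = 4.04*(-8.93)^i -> [4.04, -36.08, 322.17, -2876.97, 25691.37]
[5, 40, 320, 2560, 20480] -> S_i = 5*8^i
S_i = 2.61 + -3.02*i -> [2.61, -0.41, -3.43, -6.45, -9.47]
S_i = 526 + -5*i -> [526, 521, 516, 511, 506]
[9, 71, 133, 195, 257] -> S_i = 9 + 62*i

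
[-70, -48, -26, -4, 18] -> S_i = -70 + 22*i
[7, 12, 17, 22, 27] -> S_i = 7 + 5*i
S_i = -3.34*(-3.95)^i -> [-3.34, 13.19, -52.11, 205.84, -813.08]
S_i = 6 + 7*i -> [6, 13, 20, 27, 34]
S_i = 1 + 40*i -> [1, 41, 81, 121, 161]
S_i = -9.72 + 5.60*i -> [-9.72, -4.12, 1.48, 7.08, 12.68]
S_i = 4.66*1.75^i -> [4.66, 8.16, 14.27, 24.97, 43.71]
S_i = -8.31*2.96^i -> [-8.31, -24.6, -72.81, -215.51, -637.92]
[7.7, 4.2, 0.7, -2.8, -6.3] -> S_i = 7.70 + -3.50*i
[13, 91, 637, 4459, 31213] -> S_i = 13*7^i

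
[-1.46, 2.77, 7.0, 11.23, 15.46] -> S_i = -1.46 + 4.23*i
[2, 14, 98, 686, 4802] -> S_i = 2*7^i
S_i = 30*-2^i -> [30, -60, 120, -240, 480]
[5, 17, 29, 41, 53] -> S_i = 5 + 12*i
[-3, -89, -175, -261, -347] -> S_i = -3 + -86*i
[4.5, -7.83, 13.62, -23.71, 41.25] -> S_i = 4.50*(-1.74)^i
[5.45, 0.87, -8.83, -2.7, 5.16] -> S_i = Random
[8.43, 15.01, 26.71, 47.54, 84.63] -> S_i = 8.43*1.78^i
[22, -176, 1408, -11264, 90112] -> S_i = 22*-8^i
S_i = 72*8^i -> [72, 576, 4608, 36864, 294912]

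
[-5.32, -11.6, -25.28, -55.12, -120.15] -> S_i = -5.32*2.18^i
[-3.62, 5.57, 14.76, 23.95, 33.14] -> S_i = -3.62 + 9.19*i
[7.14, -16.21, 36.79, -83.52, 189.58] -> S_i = 7.14*(-2.27)^i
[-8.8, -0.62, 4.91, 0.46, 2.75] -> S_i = Random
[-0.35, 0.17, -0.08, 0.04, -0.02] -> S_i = -0.35*(-0.49)^i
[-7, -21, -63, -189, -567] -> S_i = -7*3^i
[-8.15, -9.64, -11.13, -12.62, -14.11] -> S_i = -8.15 + -1.49*i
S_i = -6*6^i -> [-6, -36, -216, -1296, -7776]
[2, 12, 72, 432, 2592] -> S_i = 2*6^i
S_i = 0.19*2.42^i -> [0.19, 0.46, 1.11, 2.69, 6.52]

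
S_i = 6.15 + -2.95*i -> [6.15, 3.2, 0.25, -2.7, -5.65]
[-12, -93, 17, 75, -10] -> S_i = Random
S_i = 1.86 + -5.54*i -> [1.86, -3.68, -9.22, -14.76, -20.3]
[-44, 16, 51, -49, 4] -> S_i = Random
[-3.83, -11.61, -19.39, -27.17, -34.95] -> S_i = -3.83 + -7.78*i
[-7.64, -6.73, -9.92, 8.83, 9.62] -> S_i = Random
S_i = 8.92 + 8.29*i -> [8.92, 17.21, 25.5, 33.79, 42.08]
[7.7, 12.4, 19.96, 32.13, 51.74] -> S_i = 7.70*1.61^i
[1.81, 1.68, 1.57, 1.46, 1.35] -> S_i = 1.81*0.93^i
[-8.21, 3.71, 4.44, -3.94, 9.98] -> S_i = Random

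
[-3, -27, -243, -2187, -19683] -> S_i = -3*9^i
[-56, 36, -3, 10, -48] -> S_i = Random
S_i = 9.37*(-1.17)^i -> [9.37, -10.96, 12.83, -15.01, 17.56]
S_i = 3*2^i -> [3, 6, 12, 24, 48]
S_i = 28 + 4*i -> [28, 32, 36, 40, 44]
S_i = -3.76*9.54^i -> [-3.76, -35.87, -342.2, -3264.62, -31144.5]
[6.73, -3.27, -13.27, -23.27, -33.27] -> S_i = 6.73 + -10.00*i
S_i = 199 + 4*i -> [199, 203, 207, 211, 215]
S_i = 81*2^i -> [81, 162, 324, 648, 1296]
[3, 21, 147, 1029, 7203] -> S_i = 3*7^i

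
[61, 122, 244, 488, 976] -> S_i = 61*2^i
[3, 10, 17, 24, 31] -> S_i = 3 + 7*i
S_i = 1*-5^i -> [1, -5, 25, -125, 625]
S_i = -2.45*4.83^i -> [-2.45, -11.83, -57.16, -276.06, -1333.38]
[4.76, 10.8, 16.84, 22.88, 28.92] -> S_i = 4.76 + 6.04*i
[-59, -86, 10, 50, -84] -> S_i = Random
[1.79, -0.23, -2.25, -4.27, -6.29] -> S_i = 1.79 + -2.02*i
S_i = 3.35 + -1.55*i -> [3.35, 1.8, 0.25, -1.3, -2.85]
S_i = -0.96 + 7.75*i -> [-0.96, 6.79, 14.54, 22.29, 30.04]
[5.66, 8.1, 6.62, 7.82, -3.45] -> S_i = Random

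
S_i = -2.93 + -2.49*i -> [-2.93, -5.42, -7.91, -10.4, -12.89]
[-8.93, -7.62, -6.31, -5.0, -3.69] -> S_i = -8.93 + 1.31*i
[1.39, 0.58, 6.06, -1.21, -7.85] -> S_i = Random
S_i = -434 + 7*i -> [-434, -427, -420, -413, -406]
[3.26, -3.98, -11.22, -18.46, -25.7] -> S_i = 3.26 + -7.24*i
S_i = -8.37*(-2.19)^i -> [-8.37, 18.33, -40.14, 87.91, -192.53]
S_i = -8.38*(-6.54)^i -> [-8.38, 54.81, -358.43, 2344.11, -15330.45]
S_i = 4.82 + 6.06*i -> [4.82, 10.88, 16.94, 23.0, 29.06]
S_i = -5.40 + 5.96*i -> [-5.4, 0.56, 6.52, 12.48, 18.44]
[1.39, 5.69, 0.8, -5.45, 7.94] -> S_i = Random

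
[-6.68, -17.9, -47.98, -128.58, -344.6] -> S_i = -6.68*2.68^i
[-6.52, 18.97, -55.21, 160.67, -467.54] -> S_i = -6.52*(-2.91)^i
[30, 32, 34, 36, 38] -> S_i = 30 + 2*i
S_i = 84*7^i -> [84, 588, 4116, 28812, 201684]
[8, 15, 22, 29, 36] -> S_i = 8 + 7*i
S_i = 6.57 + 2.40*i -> [6.57, 8.97, 11.37, 13.77, 16.17]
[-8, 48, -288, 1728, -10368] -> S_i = -8*-6^i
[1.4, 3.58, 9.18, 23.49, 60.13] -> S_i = 1.40*2.56^i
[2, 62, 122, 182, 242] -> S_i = 2 + 60*i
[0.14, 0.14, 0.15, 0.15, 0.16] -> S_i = 0.14*1.03^i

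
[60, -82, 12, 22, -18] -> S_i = Random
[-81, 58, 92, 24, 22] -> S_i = Random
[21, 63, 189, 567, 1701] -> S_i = 21*3^i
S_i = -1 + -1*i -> [-1, -2, -3, -4, -5]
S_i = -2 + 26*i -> [-2, 24, 50, 76, 102]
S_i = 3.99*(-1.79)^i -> [3.99, -7.14, 12.78, -22.88, 40.96]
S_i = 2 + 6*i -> [2, 8, 14, 20, 26]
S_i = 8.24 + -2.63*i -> [8.24, 5.61, 2.98, 0.35, -2.28]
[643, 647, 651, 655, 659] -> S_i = 643 + 4*i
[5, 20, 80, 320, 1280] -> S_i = 5*4^i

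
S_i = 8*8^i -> [8, 64, 512, 4096, 32768]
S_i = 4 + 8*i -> [4, 12, 20, 28, 36]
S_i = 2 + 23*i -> [2, 25, 48, 71, 94]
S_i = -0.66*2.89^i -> [-0.66, -1.91, -5.51, -15.93, -46.04]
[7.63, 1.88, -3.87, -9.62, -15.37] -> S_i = 7.63 + -5.75*i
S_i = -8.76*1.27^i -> [-8.76, -11.13, -14.13, -17.94, -22.79]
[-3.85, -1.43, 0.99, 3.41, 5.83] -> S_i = -3.85 + 2.42*i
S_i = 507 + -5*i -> [507, 502, 497, 492, 487]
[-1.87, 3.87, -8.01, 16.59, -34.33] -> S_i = -1.87*(-2.07)^i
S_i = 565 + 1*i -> [565, 566, 567, 568, 569]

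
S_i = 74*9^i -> [74, 666, 5994, 53946, 485514]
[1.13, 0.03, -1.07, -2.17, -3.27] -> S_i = 1.13 + -1.10*i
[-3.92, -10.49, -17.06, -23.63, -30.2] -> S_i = -3.92 + -6.57*i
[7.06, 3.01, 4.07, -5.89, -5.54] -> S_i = Random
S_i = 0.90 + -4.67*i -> [0.9, -3.77, -8.44, -13.11, -17.78]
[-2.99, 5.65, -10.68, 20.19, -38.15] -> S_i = -2.99*(-1.89)^i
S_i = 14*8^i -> [14, 112, 896, 7168, 57344]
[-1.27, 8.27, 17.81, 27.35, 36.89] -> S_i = -1.27 + 9.54*i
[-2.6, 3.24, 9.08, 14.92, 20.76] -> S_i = -2.60 + 5.84*i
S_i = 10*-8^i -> [10, -80, 640, -5120, 40960]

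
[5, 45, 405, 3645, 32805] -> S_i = 5*9^i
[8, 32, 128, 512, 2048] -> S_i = 8*4^i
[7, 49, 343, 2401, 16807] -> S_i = 7*7^i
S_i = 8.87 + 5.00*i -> [8.87, 13.87, 18.87, 23.87, 28.87]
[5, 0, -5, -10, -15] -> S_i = 5 + -5*i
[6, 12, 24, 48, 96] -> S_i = 6*2^i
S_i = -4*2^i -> [-4, -8, -16, -32, -64]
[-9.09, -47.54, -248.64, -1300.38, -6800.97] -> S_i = -9.09*5.23^i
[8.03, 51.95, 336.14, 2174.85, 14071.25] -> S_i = 8.03*6.47^i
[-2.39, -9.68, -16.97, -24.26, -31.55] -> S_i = -2.39 + -7.29*i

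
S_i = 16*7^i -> [16, 112, 784, 5488, 38416]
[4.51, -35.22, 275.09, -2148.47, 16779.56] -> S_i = 4.51*(-7.81)^i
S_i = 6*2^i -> [6, 12, 24, 48, 96]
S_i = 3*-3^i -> [3, -9, 27, -81, 243]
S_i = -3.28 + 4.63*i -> [-3.28, 1.35, 5.98, 10.61, 15.24]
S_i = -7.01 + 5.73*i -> [-7.01, -1.28, 4.45, 10.18, 15.91]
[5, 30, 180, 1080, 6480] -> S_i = 5*6^i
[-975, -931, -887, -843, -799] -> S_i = -975 + 44*i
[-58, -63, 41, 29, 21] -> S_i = Random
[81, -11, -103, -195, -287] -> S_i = 81 + -92*i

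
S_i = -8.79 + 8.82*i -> [-8.79, 0.03, 8.85, 17.67, 26.49]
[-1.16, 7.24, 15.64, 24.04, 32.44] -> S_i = -1.16 + 8.40*i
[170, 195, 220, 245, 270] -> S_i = 170 + 25*i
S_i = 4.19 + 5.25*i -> [4.19, 9.44, 14.69, 19.94, 25.19]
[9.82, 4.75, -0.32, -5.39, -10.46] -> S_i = 9.82 + -5.07*i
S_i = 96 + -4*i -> [96, 92, 88, 84, 80]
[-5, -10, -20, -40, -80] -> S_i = -5*2^i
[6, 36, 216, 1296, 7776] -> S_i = 6*6^i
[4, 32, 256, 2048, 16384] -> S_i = 4*8^i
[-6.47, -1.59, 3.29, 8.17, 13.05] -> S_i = -6.47 + 4.88*i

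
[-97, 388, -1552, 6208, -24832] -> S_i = -97*-4^i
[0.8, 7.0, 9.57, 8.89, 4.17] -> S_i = Random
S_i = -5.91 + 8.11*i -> [-5.91, 2.2, 10.31, 18.42, 26.53]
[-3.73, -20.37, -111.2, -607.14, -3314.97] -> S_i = -3.73*5.46^i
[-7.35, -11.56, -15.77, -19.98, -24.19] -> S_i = -7.35 + -4.21*i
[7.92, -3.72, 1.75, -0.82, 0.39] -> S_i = 7.92*(-0.47)^i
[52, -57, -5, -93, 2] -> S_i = Random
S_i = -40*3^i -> [-40, -120, -360, -1080, -3240]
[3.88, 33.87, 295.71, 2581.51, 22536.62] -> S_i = 3.88*8.73^i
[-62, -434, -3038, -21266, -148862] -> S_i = -62*7^i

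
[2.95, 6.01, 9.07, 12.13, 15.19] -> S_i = 2.95 + 3.06*i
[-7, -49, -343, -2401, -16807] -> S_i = -7*7^i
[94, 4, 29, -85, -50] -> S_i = Random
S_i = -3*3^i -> [-3, -9, -27, -81, -243]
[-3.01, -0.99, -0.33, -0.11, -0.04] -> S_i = -3.01*0.33^i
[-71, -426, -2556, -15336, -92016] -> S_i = -71*6^i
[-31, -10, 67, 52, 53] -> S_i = Random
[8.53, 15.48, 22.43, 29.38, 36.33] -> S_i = 8.53 + 6.95*i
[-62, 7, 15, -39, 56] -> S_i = Random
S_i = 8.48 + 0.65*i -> [8.48, 9.13, 9.78, 10.43, 11.08]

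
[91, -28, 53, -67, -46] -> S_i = Random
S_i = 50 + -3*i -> [50, 47, 44, 41, 38]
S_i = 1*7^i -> [1, 7, 49, 343, 2401]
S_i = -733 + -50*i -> [-733, -783, -833, -883, -933]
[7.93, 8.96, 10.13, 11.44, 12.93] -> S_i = 7.93*1.13^i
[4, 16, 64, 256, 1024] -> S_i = 4*4^i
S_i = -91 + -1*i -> [-91, -92, -93, -94, -95]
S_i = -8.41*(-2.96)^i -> [-8.41, 24.89, -73.69, 218.11, -645.6]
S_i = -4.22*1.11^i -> [-4.22, -4.68, -5.2, -5.77, -6.41]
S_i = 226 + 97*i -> [226, 323, 420, 517, 614]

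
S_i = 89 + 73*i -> [89, 162, 235, 308, 381]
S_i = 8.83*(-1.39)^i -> [8.83, -12.27, 17.06, -23.71, 32.96]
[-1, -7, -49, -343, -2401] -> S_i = -1*7^i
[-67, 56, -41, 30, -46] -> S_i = Random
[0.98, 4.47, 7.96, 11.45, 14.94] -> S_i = 0.98 + 3.49*i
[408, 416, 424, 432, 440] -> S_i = 408 + 8*i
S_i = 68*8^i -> [68, 544, 4352, 34816, 278528]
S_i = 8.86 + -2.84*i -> [8.86, 6.02, 3.18, 0.34, -2.5]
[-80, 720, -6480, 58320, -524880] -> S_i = -80*-9^i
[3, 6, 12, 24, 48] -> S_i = 3*2^i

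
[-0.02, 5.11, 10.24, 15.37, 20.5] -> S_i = -0.02 + 5.13*i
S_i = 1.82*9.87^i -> [1.82, 17.96, 177.3, 1749.94, 17271.9]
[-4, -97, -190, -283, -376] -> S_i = -4 + -93*i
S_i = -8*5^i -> [-8, -40, -200, -1000, -5000]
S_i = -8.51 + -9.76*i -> [-8.51, -18.27, -28.03, -37.79, -47.55]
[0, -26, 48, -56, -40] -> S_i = Random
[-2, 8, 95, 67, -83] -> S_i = Random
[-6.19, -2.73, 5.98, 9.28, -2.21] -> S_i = Random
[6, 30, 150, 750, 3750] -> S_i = 6*5^i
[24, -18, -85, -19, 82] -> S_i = Random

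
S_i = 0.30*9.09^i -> [0.3, 2.73, 24.79, 225.33, 2048.22]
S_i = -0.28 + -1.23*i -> [-0.28, -1.51, -2.74, -3.97, -5.2]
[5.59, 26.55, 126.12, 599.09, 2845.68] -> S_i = 5.59*4.75^i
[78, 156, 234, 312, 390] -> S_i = 78 + 78*i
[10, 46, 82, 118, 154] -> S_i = 10 + 36*i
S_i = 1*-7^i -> [1, -7, 49, -343, 2401]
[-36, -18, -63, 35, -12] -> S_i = Random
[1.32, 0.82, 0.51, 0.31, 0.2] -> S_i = 1.32*0.62^i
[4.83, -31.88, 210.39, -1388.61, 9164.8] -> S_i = 4.83*(-6.60)^i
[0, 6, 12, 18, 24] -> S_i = 0 + 6*i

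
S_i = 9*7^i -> [9, 63, 441, 3087, 21609]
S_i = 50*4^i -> [50, 200, 800, 3200, 12800]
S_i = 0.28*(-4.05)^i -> [0.28, -1.13, 4.59, -18.6, 75.33]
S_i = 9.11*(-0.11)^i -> [9.11, -1.0, 0.11, -0.01, 0.0]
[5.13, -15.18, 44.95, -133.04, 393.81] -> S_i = 5.13*(-2.96)^i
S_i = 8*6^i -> [8, 48, 288, 1728, 10368]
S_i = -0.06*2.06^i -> [-0.06, -0.12, -0.25, -0.52, -1.08]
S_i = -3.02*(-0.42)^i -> [-3.02, 1.27, -0.53, 0.22, -0.09]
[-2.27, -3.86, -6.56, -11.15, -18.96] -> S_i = -2.27*1.70^i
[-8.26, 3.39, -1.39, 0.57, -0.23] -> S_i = -8.26*(-0.41)^i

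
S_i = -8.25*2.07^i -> [-8.25, -17.08, -35.35, -73.18, -151.47]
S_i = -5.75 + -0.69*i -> [-5.75, -6.44, -7.13, -7.82, -8.51]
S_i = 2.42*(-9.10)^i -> [2.42, -22.02, 200.4, -1823.64, 16595.14]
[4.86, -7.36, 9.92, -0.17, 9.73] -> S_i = Random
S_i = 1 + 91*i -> [1, 92, 183, 274, 365]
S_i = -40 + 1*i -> [-40, -39, -38, -37, -36]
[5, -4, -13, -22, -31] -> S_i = 5 + -9*i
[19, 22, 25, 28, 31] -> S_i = 19 + 3*i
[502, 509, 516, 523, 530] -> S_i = 502 + 7*i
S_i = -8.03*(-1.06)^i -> [-8.03, 8.51, -9.02, 9.56, -10.14]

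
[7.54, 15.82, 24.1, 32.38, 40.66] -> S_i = 7.54 + 8.28*i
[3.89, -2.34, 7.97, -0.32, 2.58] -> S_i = Random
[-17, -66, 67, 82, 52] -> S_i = Random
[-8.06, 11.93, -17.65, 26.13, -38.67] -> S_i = -8.06*(-1.48)^i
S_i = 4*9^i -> [4, 36, 324, 2916, 26244]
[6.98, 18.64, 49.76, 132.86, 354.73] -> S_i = 6.98*2.67^i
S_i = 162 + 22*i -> [162, 184, 206, 228, 250]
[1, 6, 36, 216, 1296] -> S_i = 1*6^i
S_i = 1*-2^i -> [1, -2, 4, -8, 16]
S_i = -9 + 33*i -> [-9, 24, 57, 90, 123]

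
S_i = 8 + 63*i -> [8, 71, 134, 197, 260]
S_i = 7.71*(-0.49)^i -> [7.71, -3.78, 1.85, -0.91, 0.44]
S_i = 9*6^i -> [9, 54, 324, 1944, 11664]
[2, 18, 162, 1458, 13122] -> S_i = 2*9^i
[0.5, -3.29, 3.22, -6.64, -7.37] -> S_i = Random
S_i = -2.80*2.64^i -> [-2.8, -7.39, -19.51, -51.52, -136.01]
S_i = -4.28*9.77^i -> [-4.28, -41.82, -408.54, -3991.42, -38996.18]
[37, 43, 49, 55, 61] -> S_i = 37 + 6*i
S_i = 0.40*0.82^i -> [0.4, 0.33, 0.27, 0.22, 0.18]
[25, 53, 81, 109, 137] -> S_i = 25 + 28*i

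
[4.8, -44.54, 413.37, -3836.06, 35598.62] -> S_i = 4.80*(-9.28)^i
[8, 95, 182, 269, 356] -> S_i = 8 + 87*i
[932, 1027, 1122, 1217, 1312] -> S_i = 932 + 95*i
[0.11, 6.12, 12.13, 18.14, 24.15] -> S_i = 0.11 + 6.01*i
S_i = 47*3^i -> [47, 141, 423, 1269, 3807]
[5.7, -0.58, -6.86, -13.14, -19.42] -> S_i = 5.70 + -6.28*i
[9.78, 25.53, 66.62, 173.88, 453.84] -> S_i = 9.78*2.61^i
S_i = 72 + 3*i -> [72, 75, 78, 81, 84]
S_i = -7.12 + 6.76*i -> [-7.12, -0.36, 6.4, 13.16, 19.92]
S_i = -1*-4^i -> [-1, 4, -16, 64, -256]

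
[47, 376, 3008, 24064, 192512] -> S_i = 47*8^i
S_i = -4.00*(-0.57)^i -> [-4.0, 2.28, -1.3, 0.74, -0.42]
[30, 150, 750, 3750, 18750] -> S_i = 30*5^i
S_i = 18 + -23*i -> [18, -5, -28, -51, -74]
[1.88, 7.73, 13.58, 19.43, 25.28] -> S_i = 1.88 + 5.85*i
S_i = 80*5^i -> [80, 400, 2000, 10000, 50000]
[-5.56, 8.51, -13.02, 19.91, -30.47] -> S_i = -5.56*(-1.53)^i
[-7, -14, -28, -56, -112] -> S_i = -7*2^i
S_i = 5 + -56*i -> [5, -51, -107, -163, -219]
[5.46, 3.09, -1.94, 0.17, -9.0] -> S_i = Random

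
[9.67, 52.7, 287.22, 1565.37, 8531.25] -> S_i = 9.67*5.45^i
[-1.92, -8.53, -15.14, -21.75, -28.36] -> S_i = -1.92 + -6.61*i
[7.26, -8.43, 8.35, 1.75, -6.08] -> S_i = Random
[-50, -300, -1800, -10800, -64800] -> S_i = -50*6^i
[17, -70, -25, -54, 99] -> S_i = Random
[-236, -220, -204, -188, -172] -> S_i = -236 + 16*i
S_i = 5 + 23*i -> [5, 28, 51, 74, 97]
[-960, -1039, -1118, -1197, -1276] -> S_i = -960 + -79*i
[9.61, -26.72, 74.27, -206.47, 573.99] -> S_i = 9.61*(-2.78)^i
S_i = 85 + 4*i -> [85, 89, 93, 97, 101]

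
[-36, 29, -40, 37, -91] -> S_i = Random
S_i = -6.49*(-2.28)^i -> [-6.49, 14.8, -33.74, 76.92, -175.38]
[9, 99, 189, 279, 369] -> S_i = 9 + 90*i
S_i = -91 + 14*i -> [-91, -77, -63, -49, -35]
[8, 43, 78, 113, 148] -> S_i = 8 + 35*i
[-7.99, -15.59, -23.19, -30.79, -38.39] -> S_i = -7.99 + -7.60*i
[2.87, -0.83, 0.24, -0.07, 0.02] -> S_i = 2.87*(-0.29)^i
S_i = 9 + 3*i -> [9, 12, 15, 18, 21]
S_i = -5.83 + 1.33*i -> [-5.83, -4.5, -3.17, -1.84, -0.51]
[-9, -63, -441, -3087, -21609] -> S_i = -9*7^i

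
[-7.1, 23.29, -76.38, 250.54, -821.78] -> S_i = -7.10*(-3.28)^i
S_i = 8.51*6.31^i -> [8.51, 53.7, 338.84, 2138.05, 13491.09]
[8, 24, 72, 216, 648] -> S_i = 8*3^i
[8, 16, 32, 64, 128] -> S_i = 8*2^i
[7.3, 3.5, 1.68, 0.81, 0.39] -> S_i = 7.30*0.48^i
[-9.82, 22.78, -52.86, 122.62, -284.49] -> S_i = -9.82*(-2.32)^i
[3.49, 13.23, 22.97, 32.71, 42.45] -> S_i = 3.49 + 9.74*i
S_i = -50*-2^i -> [-50, 100, -200, 400, -800]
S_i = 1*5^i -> [1, 5, 25, 125, 625]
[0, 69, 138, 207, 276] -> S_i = 0 + 69*i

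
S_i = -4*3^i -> [-4, -12, -36, -108, -324]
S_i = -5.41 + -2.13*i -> [-5.41, -7.54, -9.67, -11.8, -13.93]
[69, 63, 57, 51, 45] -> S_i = 69 + -6*i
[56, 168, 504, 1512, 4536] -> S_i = 56*3^i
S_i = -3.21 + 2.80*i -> [-3.21, -0.41, 2.39, 5.19, 7.99]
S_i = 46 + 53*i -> [46, 99, 152, 205, 258]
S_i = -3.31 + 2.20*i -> [-3.31, -1.11, 1.09, 3.29, 5.49]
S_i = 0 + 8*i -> [0, 8, 16, 24, 32]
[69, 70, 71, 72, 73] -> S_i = 69 + 1*i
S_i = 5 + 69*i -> [5, 74, 143, 212, 281]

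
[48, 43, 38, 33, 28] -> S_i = 48 + -5*i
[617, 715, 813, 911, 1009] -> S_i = 617 + 98*i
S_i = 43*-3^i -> [43, -129, 387, -1161, 3483]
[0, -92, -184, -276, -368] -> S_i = 0 + -92*i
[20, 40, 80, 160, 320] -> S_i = 20*2^i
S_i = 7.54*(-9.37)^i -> [7.54, -70.65, 661.99, -6202.83, 58120.55]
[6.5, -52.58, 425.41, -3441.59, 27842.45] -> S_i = 6.50*(-8.09)^i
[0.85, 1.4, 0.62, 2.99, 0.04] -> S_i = Random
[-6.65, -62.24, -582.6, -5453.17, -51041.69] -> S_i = -6.65*9.36^i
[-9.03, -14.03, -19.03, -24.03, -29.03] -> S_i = -9.03 + -5.00*i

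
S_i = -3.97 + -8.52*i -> [-3.97, -12.49, -21.01, -29.53, -38.05]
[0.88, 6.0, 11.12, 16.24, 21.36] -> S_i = 0.88 + 5.12*i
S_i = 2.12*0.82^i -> [2.12, 1.74, 1.43, 1.17, 0.96]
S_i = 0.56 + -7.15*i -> [0.56, -6.59, -13.74, -20.89, -28.04]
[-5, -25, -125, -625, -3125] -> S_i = -5*5^i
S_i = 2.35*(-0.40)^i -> [2.35, -0.94, 0.38, -0.15, 0.06]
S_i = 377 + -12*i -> [377, 365, 353, 341, 329]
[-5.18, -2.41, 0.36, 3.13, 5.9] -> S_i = -5.18 + 2.77*i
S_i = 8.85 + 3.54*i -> [8.85, 12.39, 15.93, 19.47, 23.01]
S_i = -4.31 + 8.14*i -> [-4.31, 3.83, 11.97, 20.11, 28.25]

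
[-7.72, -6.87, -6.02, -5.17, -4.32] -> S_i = -7.72 + 0.85*i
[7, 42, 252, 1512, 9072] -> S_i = 7*6^i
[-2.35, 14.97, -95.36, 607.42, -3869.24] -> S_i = -2.35*(-6.37)^i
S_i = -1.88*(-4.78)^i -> [-1.88, 8.99, -42.95, 205.32, -981.45]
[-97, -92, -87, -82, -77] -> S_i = -97 + 5*i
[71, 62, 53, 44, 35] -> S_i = 71 + -9*i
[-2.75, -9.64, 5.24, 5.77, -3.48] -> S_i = Random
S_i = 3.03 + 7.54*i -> [3.03, 10.57, 18.11, 25.65, 33.19]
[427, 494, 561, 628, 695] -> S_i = 427 + 67*i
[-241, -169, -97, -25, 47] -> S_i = -241 + 72*i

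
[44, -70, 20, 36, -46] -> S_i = Random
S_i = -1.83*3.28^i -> [-1.83, -6.0, -19.69, -64.58, -211.81]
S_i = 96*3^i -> [96, 288, 864, 2592, 7776]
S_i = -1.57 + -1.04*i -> [-1.57, -2.61, -3.65, -4.69, -5.73]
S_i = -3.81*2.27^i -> [-3.81, -8.65, -19.63, -44.57, -101.16]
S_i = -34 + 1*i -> [-34, -33, -32, -31, -30]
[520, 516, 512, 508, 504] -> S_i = 520 + -4*i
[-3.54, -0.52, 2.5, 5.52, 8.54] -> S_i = -3.54 + 3.02*i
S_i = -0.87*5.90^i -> [-0.87, -5.13, -30.28, -178.68, -1054.21]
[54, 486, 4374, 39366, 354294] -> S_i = 54*9^i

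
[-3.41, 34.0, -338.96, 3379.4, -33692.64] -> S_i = -3.41*(-9.97)^i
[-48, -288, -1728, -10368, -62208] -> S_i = -48*6^i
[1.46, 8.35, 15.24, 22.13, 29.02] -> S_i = 1.46 + 6.89*i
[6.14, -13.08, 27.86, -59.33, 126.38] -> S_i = 6.14*(-2.13)^i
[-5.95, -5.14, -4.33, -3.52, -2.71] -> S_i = -5.95 + 0.81*i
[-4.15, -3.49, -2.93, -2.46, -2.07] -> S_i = -4.15*0.84^i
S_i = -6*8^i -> [-6, -48, -384, -3072, -24576]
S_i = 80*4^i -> [80, 320, 1280, 5120, 20480]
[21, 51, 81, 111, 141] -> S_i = 21 + 30*i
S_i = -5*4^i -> [-5, -20, -80, -320, -1280]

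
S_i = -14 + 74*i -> [-14, 60, 134, 208, 282]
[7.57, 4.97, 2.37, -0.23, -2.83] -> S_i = 7.57 + -2.60*i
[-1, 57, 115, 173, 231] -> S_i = -1 + 58*i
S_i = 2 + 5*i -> [2, 7, 12, 17, 22]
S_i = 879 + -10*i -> [879, 869, 859, 849, 839]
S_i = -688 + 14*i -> [-688, -674, -660, -646, -632]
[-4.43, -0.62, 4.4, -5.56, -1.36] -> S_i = Random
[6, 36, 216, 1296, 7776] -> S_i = 6*6^i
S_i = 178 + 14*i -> [178, 192, 206, 220, 234]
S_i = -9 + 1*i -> [-9, -8, -7, -6, -5]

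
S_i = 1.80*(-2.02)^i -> [1.8, -3.64, 7.34, -14.84, 29.97]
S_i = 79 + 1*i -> [79, 80, 81, 82, 83]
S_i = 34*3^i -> [34, 102, 306, 918, 2754]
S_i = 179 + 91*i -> [179, 270, 361, 452, 543]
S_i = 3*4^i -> [3, 12, 48, 192, 768]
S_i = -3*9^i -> [-3, -27, -243, -2187, -19683]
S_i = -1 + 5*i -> [-1, 4, 9, 14, 19]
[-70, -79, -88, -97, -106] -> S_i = -70 + -9*i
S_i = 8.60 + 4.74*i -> [8.6, 13.34, 18.08, 22.82, 27.56]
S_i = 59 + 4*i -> [59, 63, 67, 71, 75]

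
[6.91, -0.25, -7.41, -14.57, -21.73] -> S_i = 6.91 + -7.16*i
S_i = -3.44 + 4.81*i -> [-3.44, 1.37, 6.18, 10.99, 15.8]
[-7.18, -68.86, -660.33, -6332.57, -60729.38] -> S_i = -7.18*9.59^i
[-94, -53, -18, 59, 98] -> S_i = Random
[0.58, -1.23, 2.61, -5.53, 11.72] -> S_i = 0.58*(-2.12)^i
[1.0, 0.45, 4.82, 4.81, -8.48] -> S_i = Random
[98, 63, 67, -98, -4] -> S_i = Random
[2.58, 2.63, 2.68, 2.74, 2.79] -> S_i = 2.58*1.02^i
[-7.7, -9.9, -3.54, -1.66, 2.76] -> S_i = Random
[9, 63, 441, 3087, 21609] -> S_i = 9*7^i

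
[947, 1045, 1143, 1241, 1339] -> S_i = 947 + 98*i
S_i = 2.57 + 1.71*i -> [2.57, 4.28, 5.99, 7.7, 9.41]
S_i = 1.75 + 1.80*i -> [1.75, 3.55, 5.35, 7.15, 8.95]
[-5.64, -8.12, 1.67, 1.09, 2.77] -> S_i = Random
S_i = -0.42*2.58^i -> [-0.42, -1.08, -2.8, -7.21, -18.61]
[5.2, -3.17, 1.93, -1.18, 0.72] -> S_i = 5.20*(-0.61)^i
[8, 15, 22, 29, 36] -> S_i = 8 + 7*i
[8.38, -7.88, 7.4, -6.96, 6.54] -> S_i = 8.38*(-0.94)^i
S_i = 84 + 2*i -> [84, 86, 88, 90, 92]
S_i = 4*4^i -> [4, 16, 64, 256, 1024]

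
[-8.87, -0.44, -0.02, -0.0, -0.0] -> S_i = -8.87*0.05^i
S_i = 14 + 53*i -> [14, 67, 120, 173, 226]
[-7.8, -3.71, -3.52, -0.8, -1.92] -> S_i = Random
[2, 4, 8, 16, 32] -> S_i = 2*2^i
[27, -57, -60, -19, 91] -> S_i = Random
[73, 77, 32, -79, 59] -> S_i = Random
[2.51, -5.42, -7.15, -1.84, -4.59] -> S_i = Random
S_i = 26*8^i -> [26, 208, 1664, 13312, 106496]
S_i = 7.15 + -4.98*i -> [7.15, 2.17, -2.81, -7.79, -12.77]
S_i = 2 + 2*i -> [2, 4, 6, 8, 10]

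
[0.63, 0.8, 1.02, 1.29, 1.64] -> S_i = 0.63*1.27^i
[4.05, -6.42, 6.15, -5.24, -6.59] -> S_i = Random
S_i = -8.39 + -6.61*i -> [-8.39, -15.0, -21.61, -28.22, -34.83]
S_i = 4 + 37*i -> [4, 41, 78, 115, 152]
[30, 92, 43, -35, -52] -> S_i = Random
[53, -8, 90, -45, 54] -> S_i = Random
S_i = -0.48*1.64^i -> [-0.48, -0.79, -1.29, -2.12, -3.47]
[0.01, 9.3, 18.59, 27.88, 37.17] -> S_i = 0.01 + 9.29*i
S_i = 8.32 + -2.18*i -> [8.32, 6.14, 3.96, 1.78, -0.4]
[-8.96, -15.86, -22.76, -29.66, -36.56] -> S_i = -8.96 + -6.90*i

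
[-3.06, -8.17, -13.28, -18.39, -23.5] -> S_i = -3.06 + -5.11*i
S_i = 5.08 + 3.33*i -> [5.08, 8.41, 11.74, 15.07, 18.4]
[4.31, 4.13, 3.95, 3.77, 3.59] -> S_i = 4.31 + -0.18*i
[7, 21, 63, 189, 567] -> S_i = 7*3^i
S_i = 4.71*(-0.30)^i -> [4.71, -1.41, 0.42, -0.13, 0.04]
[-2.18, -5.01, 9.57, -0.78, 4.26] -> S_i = Random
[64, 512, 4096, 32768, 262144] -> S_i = 64*8^i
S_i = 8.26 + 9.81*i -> [8.26, 18.07, 27.88, 37.69, 47.5]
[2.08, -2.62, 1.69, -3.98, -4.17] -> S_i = Random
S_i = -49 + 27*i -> [-49, -22, 5, 32, 59]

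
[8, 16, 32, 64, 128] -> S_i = 8*2^i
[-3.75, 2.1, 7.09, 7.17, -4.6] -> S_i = Random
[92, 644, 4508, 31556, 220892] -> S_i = 92*7^i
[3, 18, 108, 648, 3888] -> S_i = 3*6^i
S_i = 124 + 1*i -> [124, 125, 126, 127, 128]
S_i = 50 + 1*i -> [50, 51, 52, 53, 54]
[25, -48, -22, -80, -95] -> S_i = Random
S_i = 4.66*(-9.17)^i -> [4.66, -42.73, 391.85, -3593.3, 32950.59]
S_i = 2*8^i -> [2, 16, 128, 1024, 8192]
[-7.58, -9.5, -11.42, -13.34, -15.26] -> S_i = -7.58 + -1.92*i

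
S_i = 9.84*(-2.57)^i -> [9.84, -25.29, 64.99, -167.03, 429.27]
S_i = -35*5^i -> [-35, -175, -875, -4375, -21875]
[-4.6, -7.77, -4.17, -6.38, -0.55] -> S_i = Random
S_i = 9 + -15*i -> [9, -6, -21, -36, -51]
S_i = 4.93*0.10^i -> [4.93, 0.49, 0.05, 0.0, 0.0]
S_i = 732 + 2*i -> [732, 734, 736, 738, 740]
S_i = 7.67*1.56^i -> [7.67, 11.97, 18.67, 29.12, 45.42]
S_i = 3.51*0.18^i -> [3.51, 0.63, 0.11, 0.02, 0.0]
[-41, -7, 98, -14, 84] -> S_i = Random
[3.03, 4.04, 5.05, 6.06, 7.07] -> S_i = 3.03 + 1.01*i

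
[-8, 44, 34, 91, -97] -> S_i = Random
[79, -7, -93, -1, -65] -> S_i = Random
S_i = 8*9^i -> [8, 72, 648, 5832, 52488]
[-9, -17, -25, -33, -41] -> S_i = -9 + -8*i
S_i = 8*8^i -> [8, 64, 512, 4096, 32768]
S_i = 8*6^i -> [8, 48, 288, 1728, 10368]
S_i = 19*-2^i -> [19, -38, 76, -152, 304]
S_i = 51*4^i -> [51, 204, 816, 3264, 13056]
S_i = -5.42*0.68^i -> [-5.42, -3.69, -2.51, -1.7, -1.16]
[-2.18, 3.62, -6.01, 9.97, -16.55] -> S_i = -2.18*(-1.66)^i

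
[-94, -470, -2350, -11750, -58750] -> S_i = -94*5^i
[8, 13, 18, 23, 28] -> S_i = 8 + 5*i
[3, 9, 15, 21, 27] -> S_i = 3 + 6*i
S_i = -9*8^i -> [-9, -72, -576, -4608, -36864]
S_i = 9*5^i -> [9, 45, 225, 1125, 5625]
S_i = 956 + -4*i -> [956, 952, 948, 944, 940]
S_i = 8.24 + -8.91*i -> [8.24, -0.67, -9.58, -18.49, -27.4]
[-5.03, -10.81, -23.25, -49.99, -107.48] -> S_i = -5.03*2.15^i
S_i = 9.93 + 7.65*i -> [9.93, 17.58, 25.23, 32.88, 40.53]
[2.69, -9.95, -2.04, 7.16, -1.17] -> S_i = Random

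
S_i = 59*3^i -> [59, 177, 531, 1593, 4779]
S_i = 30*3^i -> [30, 90, 270, 810, 2430]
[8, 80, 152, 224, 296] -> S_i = 8 + 72*i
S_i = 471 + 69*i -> [471, 540, 609, 678, 747]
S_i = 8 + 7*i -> [8, 15, 22, 29, 36]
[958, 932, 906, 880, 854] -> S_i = 958 + -26*i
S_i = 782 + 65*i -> [782, 847, 912, 977, 1042]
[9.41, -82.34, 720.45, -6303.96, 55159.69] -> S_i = 9.41*(-8.75)^i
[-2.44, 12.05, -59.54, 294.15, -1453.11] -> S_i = -2.44*(-4.94)^i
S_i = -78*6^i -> [-78, -468, -2808, -16848, -101088]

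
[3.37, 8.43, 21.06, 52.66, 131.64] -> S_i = 3.37*2.50^i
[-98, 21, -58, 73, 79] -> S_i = Random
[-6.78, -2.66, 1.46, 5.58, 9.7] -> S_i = -6.78 + 4.12*i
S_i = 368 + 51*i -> [368, 419, 470, 521, 572]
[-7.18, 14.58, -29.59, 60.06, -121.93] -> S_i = -7.18*(-2.03)^i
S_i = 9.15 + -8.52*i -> [9.15, 0.63, -7.89, -16.41, -24.93]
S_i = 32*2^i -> [32, 64, 128, 256, 512]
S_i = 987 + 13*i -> [987, 1000, 1013, 1026, 1039]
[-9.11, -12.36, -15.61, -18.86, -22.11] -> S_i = -9.11 + -3.25*i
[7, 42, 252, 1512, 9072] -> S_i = 7*6^i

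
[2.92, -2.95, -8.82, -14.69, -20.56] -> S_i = 2.92 + -5.87*i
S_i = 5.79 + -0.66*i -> [5.79, 5.13, 4.47, 3.81, 3.15]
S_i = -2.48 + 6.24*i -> [-2.48, 3.76, 10.0, 16.24, 22.48]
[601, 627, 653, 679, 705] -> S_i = 601 + 26*i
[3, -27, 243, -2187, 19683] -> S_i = 3*-9^i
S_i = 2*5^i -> [2, 10, 50, 250, 1250]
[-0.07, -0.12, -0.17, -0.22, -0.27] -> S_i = -0.07 + -0.05*i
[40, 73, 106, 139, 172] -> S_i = 40 + 33*i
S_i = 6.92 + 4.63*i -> [6.92, 11.55, 16.18, 20.81, 25.44]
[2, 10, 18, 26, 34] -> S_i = 2 + 8*i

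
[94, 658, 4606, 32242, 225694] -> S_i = 94*7^i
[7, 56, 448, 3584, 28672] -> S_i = 7*8^i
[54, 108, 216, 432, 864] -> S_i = 54*2^i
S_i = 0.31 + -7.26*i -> [0.31, -6.95, -14.21, -21.47, -28.73]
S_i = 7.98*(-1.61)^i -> [7.98, -12.85, 20.68, -33.3, 53.62]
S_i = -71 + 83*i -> [-71, 12, 95, 178, 261]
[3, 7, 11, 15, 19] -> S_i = 3 + 4*i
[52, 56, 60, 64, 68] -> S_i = 52 + 4*i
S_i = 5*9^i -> [5, 45, 405, 3645, 32805]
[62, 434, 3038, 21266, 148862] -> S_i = 62*7^i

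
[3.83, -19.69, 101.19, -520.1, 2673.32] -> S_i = 3.83*(-5.14)^i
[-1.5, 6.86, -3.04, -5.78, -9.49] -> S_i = Random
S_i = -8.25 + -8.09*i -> [-8.25, -16.34, -24.43, -32.52, -40.61]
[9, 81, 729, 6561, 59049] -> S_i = 9*9^i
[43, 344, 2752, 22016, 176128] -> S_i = 43*8^i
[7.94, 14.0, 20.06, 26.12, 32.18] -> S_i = 7.94 + 6.06*i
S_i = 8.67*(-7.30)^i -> [8.67, -63.29, 462.02, -3372.78, 24621.27]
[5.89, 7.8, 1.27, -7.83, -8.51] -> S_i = Random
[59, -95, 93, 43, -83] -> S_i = Random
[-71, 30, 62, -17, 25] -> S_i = Random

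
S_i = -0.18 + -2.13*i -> [-0.18, -2.31, -4.44, -6.57, -8.7]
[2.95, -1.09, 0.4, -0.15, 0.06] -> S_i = 2.95*(-0.37)^i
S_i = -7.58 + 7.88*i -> [-7.58, 0.3, 8.18, 16.06, 23.94]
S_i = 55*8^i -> [55, 440, 3520, 28160, 225280]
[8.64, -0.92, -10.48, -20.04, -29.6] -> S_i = 8.64 + -9.56*i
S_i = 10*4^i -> [10, 40, 160, 640, 2560]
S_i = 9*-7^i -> [9, -63, 441, -3087, 21609]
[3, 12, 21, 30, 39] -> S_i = 3 + 9*i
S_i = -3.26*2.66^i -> [-3.26, -8.67, -23.07, -61.36, -163.21]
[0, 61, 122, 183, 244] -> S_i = 0 + 61*i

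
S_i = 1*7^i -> [1, 7, 49, 343, 2401]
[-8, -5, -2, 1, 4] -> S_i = -8 + 3*i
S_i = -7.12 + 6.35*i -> [-7.12, -0.77, 5.58, 11.93, 18.28]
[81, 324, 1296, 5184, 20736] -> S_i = 81*4^i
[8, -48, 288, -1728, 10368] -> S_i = 8*-6^i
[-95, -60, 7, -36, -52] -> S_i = Random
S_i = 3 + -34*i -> [3, -31, -65, -99, -133]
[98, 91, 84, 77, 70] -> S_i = 98 + -7*i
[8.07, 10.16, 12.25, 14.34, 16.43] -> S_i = 8.07 + 2.09*i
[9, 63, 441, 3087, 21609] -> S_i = 9*7^i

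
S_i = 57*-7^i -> [57, -399, 2793, -19551, 136857]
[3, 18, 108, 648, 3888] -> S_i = 3*6^i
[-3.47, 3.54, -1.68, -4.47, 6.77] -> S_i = Random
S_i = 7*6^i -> [7, 42, 252, 1512, 9072]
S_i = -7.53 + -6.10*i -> [-7.53, -13.63, -19.73, -25.83, -31.93]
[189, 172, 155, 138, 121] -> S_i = 189 + -17*i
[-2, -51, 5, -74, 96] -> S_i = Random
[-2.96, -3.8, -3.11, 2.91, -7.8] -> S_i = Random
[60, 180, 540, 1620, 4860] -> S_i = 60*3^i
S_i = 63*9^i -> [63, 567, 5103, 45927, 413343]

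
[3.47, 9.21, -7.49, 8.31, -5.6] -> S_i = Random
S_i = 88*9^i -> [88, 792, 7128, 64152, 577368]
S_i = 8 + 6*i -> [8, 14, 20, 26, 32]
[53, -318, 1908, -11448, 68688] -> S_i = 53*-6^i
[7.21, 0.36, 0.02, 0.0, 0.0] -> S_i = 7.21*0.05^i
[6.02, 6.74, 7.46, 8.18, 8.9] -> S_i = 6.02 + 0.72*i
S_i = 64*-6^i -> [64, -384, 2304, -13824, 82944]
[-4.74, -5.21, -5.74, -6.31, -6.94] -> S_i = -4.74*1.10^i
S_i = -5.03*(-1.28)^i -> [-5.03, 6.44, -8.24, 10.55, -13.5]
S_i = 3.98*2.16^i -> [3.98, 8.6, 18.57, 40.11, 86.64]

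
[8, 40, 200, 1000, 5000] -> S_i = 8*5^i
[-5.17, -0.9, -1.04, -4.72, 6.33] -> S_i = Random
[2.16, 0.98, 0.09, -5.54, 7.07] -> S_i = Random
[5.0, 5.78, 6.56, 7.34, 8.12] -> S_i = 5.00 + 0.78*i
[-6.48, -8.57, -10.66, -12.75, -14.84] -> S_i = -6.48 + -2.09*i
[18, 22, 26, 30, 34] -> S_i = 18 + 4*i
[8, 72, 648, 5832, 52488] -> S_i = 8*9^i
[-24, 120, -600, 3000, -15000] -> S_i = -24*-5^i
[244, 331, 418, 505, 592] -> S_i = 244 + 87*i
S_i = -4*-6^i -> [-4, 24, -144, 864, -5184]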